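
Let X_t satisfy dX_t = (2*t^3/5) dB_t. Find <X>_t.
<X>_t = 4*t^7/175

For an Itô process dX_t = a(t) dt + b(t) dB_t, the quadratic variation is <X>_t = int_0^t b(s)^2 ds (the drift term does not contribute). Here b(s) = 2*s^3/5, so
  b(s)^2 = 4*s^6/25.
Integrating from 0 to t:
  <X>_t = int_0^t (4*s^6/25) ds = 4*t^7/175.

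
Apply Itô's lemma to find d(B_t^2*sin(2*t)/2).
d(B_t^2*sin(2*t)/2) = (B_t^2*cos(2*t) + sin(2*t)/2) dt + (B_t*sin(2*t)) dB_t

Itô's formula for f(t, x): d f(t, B_t) = (f_t + (1/2) f_xx) dt + f_x dB_t. Compute partials of f(t, x) = x^2*sin(2*t)/2:
  f_t(t,x)  = x^2*cos(2*t)
  f_x(t,x)  = x*sin(2*t)
  f_xx(t,x) = sin(2*t)
Assemble drift = f_t + (1/2) f_xx = x^2*cos(2*t) + sin(2*t)/2 and diffusion = f_x = x*sin(2*t). Substituting x = B_t:
  d(B_t^2*sin(2*t)/2) = (B_t^2*cos(2*t) + sin(2*t)/2) dt + (B_t*sin(2*t)) dB_t.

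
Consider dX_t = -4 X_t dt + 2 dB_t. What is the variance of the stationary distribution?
lim Var(X_t) = 1/2

The OU SDE dX = -theta X dt + sigma dB admits the integrating factor exp(theta t): d(exp(theta t) X_t) = sigma exp(theta t) dB_t. Integrating from 0 to t gives X_t = x_0 * exp(-theta t) + sigma * int_0^t exp(-theta (t-s)) dB_s for any initial x_0. The Itô integral has variance (by the Itô isometry) sigma^2 * int_0^t exp(-2 theta (t - s)) ds = sigma^2 * (1 - exp(-2 theta t)) / (2 theta), independent of x_0.
With theta = 4, sigma = 2:
  Var(X_t) = (2)^2 * (1 - exp(-2*4 t)) / (2 * 4) = 1/2 - exp(-8*t)/2.
As t -> infinity, exp(-2*4 t) -> 0, so the stationary variance is sigma^2 / (2 theta) = 1/2.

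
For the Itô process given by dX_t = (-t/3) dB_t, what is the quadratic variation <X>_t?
<X>_t = t^3/27

For an Itô process dX_t = a(t) dt + b(t) dB_t, the quadratic variation is <X>_t = int_0^t b(s)^2 ds (the drift term does not contribute). Here b(s) = -s/3, so
  b(s)^2 = s^2/9.
Integrating from 0 to t:
  <X>_t = int_0^t (s^2/9) ds = t^3/27.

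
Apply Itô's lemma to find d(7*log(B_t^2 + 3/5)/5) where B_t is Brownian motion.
d(7*log(B_t^2 + 3/5)/5) = (7*(3 - 5*B_t^2)/(5*B_t^2 + 3)^2) dt + (14*B_t/(5*B_t^2 + 3)) dB_t

Itô's formula for f(B_t) gives d f(B_t) = f'(B_t) dB_t + (1/2) f''(B_t) dt. Compute derivatives of f(x) = 7*log(x^2 + 3/5)/5:
  f'(x)  = 14*x/(5*x^2 + 3)
  f''(x) = 14*(3 - 5*x^2)/(5*x^2 + 3)^2
Substitute x = B_t and multiply the f'' term by 1/2:
  drift     = (1/2) * (14*(3 - 5*x^2)/(5*x^2 + 3)^2) evaluated at B_t = 7*(3 - 5*B_t^2)/(5*B_t^2 + 3)^2
  diffusion = (14*x/(5*x^2 + 3)) evaluated at B_t = 14*B_t/(5*B_t^2 + 3)
Therefore d(7*log(B_t^2 + 3/5)/5) = (7*(3 - 5*B_t^2)/(5*B_t^2 + 3)^2) dt + (14*B_t/(5*B_t^2 + 3)) dB_t.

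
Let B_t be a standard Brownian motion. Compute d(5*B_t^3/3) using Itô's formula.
d(5*B_t^3/3) = (5*B_t) dt + (5*B_t^2) dB_t

Itô's formula for f(B_t) gives d f(B_t) = f'(B_t) dB_t + (1/2) f''(B_t) dt. Compute derivatives of f(x) = 5*x^3/3:
  f'(x)  = 5*x^2
  f''(x) = 10*x
Substitute x = B_t and multiply the f'' term by 1/2:
  drift     = (1/2) * (10*x) evaluated at B_t = 5*B_t
  diffusion = (5*x^2) evaluated at B_t = 5*B_t^2
Therefore d(5*B_t^3/3) = (5*B_t) dt + (5*B_t^2) dB_t.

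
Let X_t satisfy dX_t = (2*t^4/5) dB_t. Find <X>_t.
<X>_t = 4*t^9/225

For an Itô process dX_t = a(t) dt + b(t) dB_t, the quadratic variation is <X>_t = int_0^t b(s)^2 ds (the drift term does not contribute). Here b(s) = 2*s^4/5, so
  b(s)^2 = 4*s^8/25.
Integrating from 0 to t:
  <X>_t = int_0^t (4*s^8/25) ds = 4*t^9/225.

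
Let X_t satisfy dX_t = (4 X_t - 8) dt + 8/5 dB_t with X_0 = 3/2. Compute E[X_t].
E[X_t] = 2 - exp(4*t)/2

Taking expectations and using E[dB_t] = 0, the mean m(t) = E[X_t] satisfies the ODE m'(t) = a m(t) + b with m(0) = x_0. With a = 4, b = -8, x_0 = 3/2, the solution is
  m(t) = x_0 * exp(a t) + (b/a) * (exp(a t) - 1)
       = (3/2) * exp(4 t) + ((-8)/4) * (exp(4 t) - 1)
       = 2 - exp(4*t)/2.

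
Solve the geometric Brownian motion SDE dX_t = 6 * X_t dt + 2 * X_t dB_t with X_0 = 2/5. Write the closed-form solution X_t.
X_t = 2/5 * exp((4) * t + (2) * B_t)

For GBM dX = mu X dt + sigma X dB with X_0 = x_0, apply Itô to Y = log X: dY = (mu - sigma^2/2) dt + sigma dB, so Y_t = log(x_0) + (mu - sigma^2/2) t + sigma B_t and hence X_t = x_0 * exp((mu - sigma^2/2) t + sigma B_t).
With mu = 6, sigma = 2, x_0 = 2/5, this gives:
  X_t = 2/5 * exp((4) * t + (2) * B_t).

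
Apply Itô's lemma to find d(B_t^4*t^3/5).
d(B_t^4*t^3/5) = (3*B_t^2*t^2*(B_t^2 + 2*t)/5) dt + (4*B_t^3*t^3/5) dB_t

Itô's formula for f(t, x): d f(t, B_t) = (f_t + (1/2) f_xx) dt + f_x dB_t. Compute partials of f(t, x) = t^3*x^4/5:
  f_t(t,x)  = 3*t^2*x^4/5
  f_x(t,x)  = 4*t^3*x^3/5
  f_xx(t,x) = 12*t^3*x^2/5
Assemble drift = f_t + (1/2) f_xx = 3*t^2*x^2*(2*t + x^2)/5 and diffusion = f_x = 4*t^3*x^3/5. Substituting x = B_t:
  d(B_t^4*t^3/5) = (3*B_t^2*t^2*(B_t^2 + 2*t)/5) dt + (4*B_t^3*t^3/5) dB_t.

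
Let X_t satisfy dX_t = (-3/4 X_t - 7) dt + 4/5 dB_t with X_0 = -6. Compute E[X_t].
E[X_t] = -28/3 + 10*exp(-3*t/4)/3

Taking expectations and using E[dB_t] = 0, the mean m(t) = E[X_t] satisfies the ODE m'(t) = a m(t) + b with m(0) = x_0. With a = -3/4, b = -7, x_0 = -6, the solution is
  m(t) = x_0 * exp(a t) + (b/a) * (exp(a t) - 1)
       = (-6) * exp((-3/4) t) + ((-7)/(-3/4)) * (exp((-3/4) t) - 1)
       = -28/3 + 10*exp(-3*t/4)/3.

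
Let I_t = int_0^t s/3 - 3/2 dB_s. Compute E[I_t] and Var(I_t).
E[I_t] = 0; Var(I_t) = t*(4*t^2 - 54*t + 243)/108

The Itô integral of a deterministic integrand f(s) has mean 0 because each increment f(s) * (B_{s+ds} - B_s) has mean 0. By the Itô isometry:
  Var( int_0^t f(s) dB_s ) = E[ (int_0^t f(s) dB_s)^2 ] = int_0^t f(s)^2 ds.
Here f(s) = s/3 - 3/2, so f(s)^2 = (2*s - 9)^2/36. Integrate:
  int_0^t ((2*s - 9)^2/36) ds = t*(4*t^2 - 54*t + 243)/108.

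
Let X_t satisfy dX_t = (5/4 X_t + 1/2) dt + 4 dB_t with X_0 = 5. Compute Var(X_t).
Var(X_t) = 32*exp(5*t/2)/5 - 32/5

The variance V(t) = Var(X_t) satisfies V'(t) = 2 a V(t) + c^2 with V(0) = 0 (drift coefficient is linear in X, diffusion is constant). With a = 5/4, c = 4, the solution is
  V(t) = (c^2 / (2 a)) * (exp(2 a t) - 1)
       = (4^2 / (2*(5/4))) * (exp((5/2) t) - 1)
       = 32*exp(5*t/2)/5 - 32/5.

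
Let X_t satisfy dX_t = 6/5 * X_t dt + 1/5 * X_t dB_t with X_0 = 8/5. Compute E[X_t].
E[X_t] = 8*exp(6*t/5)/5

For GBM dX = mu X dt + sigma X dB with X_0 = x_0, apply Itô to Y = log X: dY = (mu - sigma^2/2) dt + sigma dB, so Y_t = log(x_0) + (mu - sigma^2/2) t + sigma B_t and hence X_t = x_0 * exp((mu - sigma^2/2) t + sigma B_t).
With mu = 6/5, sigma = 1/5, x_0 = 8/5, this gives:
  X_t = 8/5 * exp((59/50) * t + (1/5) * B_t).
Since sigma*B_t ~ Normal(0, sigma^2 t), E[exp(sigma*B_t)] = exp(sigma^2 t / 2); so E[X_t] = x_0 * exp((mu - sigma^2/2) t) * exp(sigma^2 t / 2) = x_0 * exp(mu t) = 8*exp(6*t/5)/5.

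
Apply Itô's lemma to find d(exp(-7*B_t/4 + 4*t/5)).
d(exp(-7*B_t/4 + 4*t/5)) = (373*exp(-7*B_t/4 + 4*t/5)/160) dt + (-7*exp(-7*B_t/4 + 4*t/5)/4) dB_t

Itô's formula for f(t, x): d f(t, B_t) = (f_t + (1/2) f_xx) dt + f_x dB_t. Compute partials of f(t, x) = exp(4*t/5 - 7*x/4):
  f_t(t,x)  = 4*exp(4*t/5 - 7*x/4)/5
  f_x(t,x)  = -7*exp(4*t/5 - 7*x/4)/4
  f_xx(t,x) = 49*exp(4*t/5 - 7*x/4)/16
Assemble drift = f_t + (1/2) f_xx = 373*exp(4*t/5 - 7*x/4)/160 and diffusion = f_x = -7*exp(4*t/5 - 7*x/4)/4. Substituting x = B_t:
  d(exp(-7*B_t/4 + 4*t/5)) = (373*exp(-7*B_t/4 + 4*t/5)/160) dt + (-7*exp(-7*B_t/4 + 4*t/5)/4) dB_t.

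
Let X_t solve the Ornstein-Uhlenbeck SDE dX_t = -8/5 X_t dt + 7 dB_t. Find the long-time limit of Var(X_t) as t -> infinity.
lim Var(X_t) = 245/16

The OU SDE dX = -theta X dt + sigma dB admits the integrating factor exp(theta t): d(exp(theta t) X_t) = sigma exp(theta t) dB_t. Integrating from 0 to t gives X_t = x_0 * exp(-theta t) + sigma * int_0^t exp(-theta (t-s)) dB_s for any initial x_0. The Itô integral has variance (by the Itô isometry) sigma^2 * int_0^t exp(-2 theta (t - s)) ds = sigma^2 * (1 - exp(-2 theta t)) / (2 theta), independent of x_0.
With theta = 8/5, sigma = 7:
  Var(X_t) = (7)^2 * (1 - exp(-2*8/5 t)) / (2 * 8/5) = 245/16 - 245*exp(-16*t/5)/16.
As t -> infinity, exp(-2*8/5 t) -> 0, so the stationary variance is sigma^2 / (2 theta) = 245/16.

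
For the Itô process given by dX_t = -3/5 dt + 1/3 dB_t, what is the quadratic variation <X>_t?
<X>_t = t/9

For an Itô process dX_t = a(t) dt + b(t) dB_t, the quadratic variation is <X>_t = int_0^t b(s)^2 ds (the drift term does not contribute). Here b(s) = 1/3, so
  b(s)^2 = 1/9.
Integrating from 0 to t:
  <X>_t = int_0^t (1/9) ds = t/9.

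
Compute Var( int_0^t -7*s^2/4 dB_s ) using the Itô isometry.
Var = 49*t^5/80

The Itô integral of a deterministic integrand f(s) has mean 0 because each increment f(s) * (B_{s+ds} - B_s) has mean 0. By the Itô isometry:
  Var( int_0^t f(s) dB_s ) = E[ (int_0^t f(s) dB_s)^2 ] = int_0^t f(s)^2 ds.
Here f(s) = -7*s^2/4, so f(s)^2 = 49*s^4/16. Integrate:
  int_0^t (49*s^4/16) ds = 49*t^5/80.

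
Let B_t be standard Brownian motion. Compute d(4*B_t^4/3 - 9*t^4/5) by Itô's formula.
d(4*B_t^4/3 - 9*t^4/5) = (8*B_t^2 - 36*t^3/5) dt + (16*B_t^3/3) dB_t

Itô's formula for f(t, x): d f(t, B_t) = (f_t + (1/2) f_xx) dt + f_x dB_t. Compute partials of f(t, x) = -9*t^4/5 + 4*x^4/3:
  f_t(t,x)  = -36*t^3/5
  f_x(t,x)  = 16*x^3/3
  f_xx(t,x) = 16*x^2
Assemble drift = f_t + (1/2) f_xx = -36*t^3/5 + 8*x^2 and diffusion = f_x = 16*x^3/3. Substituting x = B_t:
  d(4*B_t^4/3 - 9*t^4/5) = (8*B_t^2 - 36*t^3/5) dt + (16*B_t^3/3) dB_t.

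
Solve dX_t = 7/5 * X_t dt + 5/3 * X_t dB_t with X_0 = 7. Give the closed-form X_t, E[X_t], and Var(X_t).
X_t = 7 * exp((1/90) t + (5/3) B_t); E[X_t] = 7*exp(7*t/5); Var(X_t) = 49*(exp(25*t/9) - 1)*exp(14*t/5)

For GBM dX = mu X dt + sigma X dB with X_0 = x_0, apply Itô to Y = log X: dY = (mu - sigma^2/2) dt + sigma dB, so Y_t = log(x_0) + (mu - sigma^2/2) t + sigma B_t and hence X_t = x_0 * exp((mu - sigma^2/2) t + sigma B_t).
With mu = 7/5, sigma = 5/3, x_0 = 7, this gives:
  X_t = 7 * exp((1/90) * t + (5/3) * B_t).
Since sigma*B_t ~ Normal(0, sigma^2 t), E[exp(sigma*B_t)] = exp(sigma^2 t / 2); so E[X_t] = x_0 * exp((mu - sigma^2/2) t) * exp(sigma^2 t / 2) = x_0 * exp(mu t) = 7*exp(7*t/5).
Var(X_t) = E[X_t^2] - (E[X_t])^2 = x_0^2 * exp(2 mu t) * (exp(sigma^2 t) - 1) = 49*(exp(25*t/9) - 1)*exp(14*t/5).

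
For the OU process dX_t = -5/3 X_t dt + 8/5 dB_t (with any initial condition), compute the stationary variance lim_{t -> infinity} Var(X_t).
lim Var(X_t) = 96/125

The OU SDE dX = -theta X dt + sigma dB admits the integrating factor exp(theta t): d(exp(theta t) X_t) = sigma exp(theta t) dB_t. Integrating from 0 to t gives X_t = x_0 * exp(-theta t) + sigma * int_0^t exp(-theta (t-s)) dB_s for any initial x_0. The Itô integral has variance (by the Itô isometry) sigma^2 * int_0^t exp(-2 theta (t - s)) ds = sigma^2 * (1 - exp(-2 theta t)) / (2 theta), independent of x_0.
With theta = 5/3, sigma = 8/5:
  Var(X_t) = (8/5)^2 * (1 - exp(-2*5/3 t)) / (2 * 5/3) = 96/125 - 96*exp(-10*t/3)/125.
As t -> infinity, exp(-2*5/3 t) -> 0, so the stationary variance is sigma^2 / (2 theta) = 96/125.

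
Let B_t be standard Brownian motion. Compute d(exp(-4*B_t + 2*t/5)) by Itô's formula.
d(exp(-4*B_t + 2*t/5)) = (42*exp(-4*B_t + 2*t/5)/5) dt + (-4*exp(-4*B_t + 2*t/5)) dB_t

Itô's formula for f(t, x): d f(t, B_t) = (f_t + (1/2) f_xx) dt + f_x dB_t. Compute partials of f(t, x) = exp(2*t/5 - 4*x):
  f_t(t,x)  = 2*exp(2*t/5 - 4*x)/5
  f_x(t,x)  = -4*exp(2*t/5 - 4*x)
  f_xx(t,x) = 16*exp(2*t/5 - 4*x)
Assemble drift = f_t + (1/2) f_xx = 42*exp(2*t/5 - 4*x)/5 and diffusion = f_x = -4*exp(2*t/5 - 4*x). Substituting x = B_t:
  d(exp(-4*B_t + 2*t/5)) = (42*exp(-4*B_t + 2*t/5)/5) dt + (-4*exp(-4*B_t + 2*t/5)) dB_t.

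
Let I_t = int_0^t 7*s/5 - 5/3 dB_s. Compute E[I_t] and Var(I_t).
E[I_t] = 0; Var(I_t) = t*(147*t^2 - 525*t + 625)/225

The Itô integral of a deterministic integrand f(s) has mean 0 because each increment f(s) * (B_{s+ds} - B_s) has mean 0. By the Itô isometry:
  Var( int_0^t f(s) dB_s ) = E[ (int_0^t f(s) dB_s)^2 ] = int_0^t f(s)^2 ds.
Here f(s) = 7*s/5 - 5/3, so f(s)^2 = (21*s - 25)^2/225. Integrate:
  int_0^t ((21*s - 25)^2/225) ds = t*(147*t^2 - 525*t + 625)/225.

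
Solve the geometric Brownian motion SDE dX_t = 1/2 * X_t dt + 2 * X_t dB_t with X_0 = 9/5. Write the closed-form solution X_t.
X_t = 9/5 * exp((-3/2) * t + (2) * B_t)

For GBM dX = mu X dt + sigma X dB with X_0 = x_0, apply Itô to Y = log X: dY = (mu - sigma^2/2) dt + sigma dB, so Y_t = log(x_0) + (mu - sigma^2/2) t + sigma B_t and hence X_t = x_0 * exp((mu - sigma^2/2) t + sigma B_t).
With mu = 1/2, sigma = 2, x_0 = 9/5, this gives:
  X_t = 9/5 * exp((-3/2) * t + (2) * B_t).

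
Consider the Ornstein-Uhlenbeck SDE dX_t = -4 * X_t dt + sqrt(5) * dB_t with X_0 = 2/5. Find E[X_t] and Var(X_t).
E[X_t] = 2*exp(-4*t)/5; Var(X_t) = 5/8 - 5*exp(-8*t)/8

The OU SDE dX = -theta X dt + sigma dB admits the integrating factor exp(theta t): d(exp(theta t) X_t) = sigma exp(theta t) dB_t. Integrating from 0 to t:
  X_t = x_0 * exp(-theta t) + sigma * int_0^t exp(-theta (t-s)) dB_s.
The Itô integral has mean 0 and (by the Itô isometry) variance sigma^2 * int_0^t exp(-2 theta (t - s)) ds = sigma^2 * (1 - exp(-2 theta t)) / (2 theta).
With theta = 4, sigma = sqrt(5), x_0 = 2/5:
  E[X_t] = 2/5 * exp(-4 t) = 2*exp(-4*t)/5
  Var(X_t) = (sqrt(5))^2 * (1 - exp(-2*4 t)) / (2 * 4) = 5/8 - 5*exp(-8*t)/8.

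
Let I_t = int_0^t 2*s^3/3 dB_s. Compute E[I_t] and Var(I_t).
E[I_t] = 0; Var(I_t) = 4*t^7/63

The Itô integral of a deterministic integrand f(s) has mean 0 because each increment f(s) * (B_{s+ds} - B_s) has mean 0. By the Itô isometry:
  Var( int_0^t f(s) dB_s ) = E[ (int_0^t f(s) dB_s)^2 ] = int_0^t f(s)^2 ds.
Here f(s) = 2*s^3/3, so f(s)^2 = 4*s^6/9. Integrate:
  int_0^t (4*s^6/9) ds = 4*t^7/63.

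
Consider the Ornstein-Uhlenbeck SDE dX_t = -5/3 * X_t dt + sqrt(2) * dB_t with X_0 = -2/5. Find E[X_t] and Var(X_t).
E[X_t] = -2*exp(-5*t/3)/5; Var(X_t) = 3/5 - 3*exp(-10*t/3)/5

The OU SDE dX = -theta X dt + sigma dB admits the integrating factor exp(theta t): d(exp(theta t) X_t) = sigma exp(theta t) dB_t. Integrating from 0 to t:
  X_t = x_0 * exp(-theta t) + sigma * int_0^t exp(-theta (t-s)) dB_s.
The Itô integral has mean 0 and (by the Itô isometry) variance sigma^2 * int_0^t exp(-2 theta (t - s)) ds = sigma^2 * (1 - exp(-2 theta t)) / (2 theta).
With theta = 5/3, sigma = sqrt(2), x_0 = -2/5:
  E[X_t] = -2/5 * exp(-5/3 t) = -2*exp(-5*t/3)/5
  Var(X_t) = (sqrt(2))^2 * (1 - exp(-2*5/3 t)) / (2 * 5/3) = 3/5 - 3*exp(-10*t/3)/5.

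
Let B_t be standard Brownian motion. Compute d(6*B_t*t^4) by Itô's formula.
d(6*B_t*t^4) = (24*B_t*t^3) dt + (6*t^4) dB_t

Itô's formula for f(t, x): d f(t, B_t) = (f_t + (1/2) f_xx) dt + f_x dB_t. Compute partials of f(t, x) = 6*t^4*x:
  f_t(t,x)  = 24*t^3*x
  f_x(t,x)  = 6*t^4
  f_xx(t,x) = 0
Assemble drift = f_t + (1/2) f_xx = 24*t^3*x and diffusion = f_x = 6*t^4. Substituting x = B_t:
  d(6*B_t*t^4) = (24*B_t*t^3) dt + (6*t^4) dB_t.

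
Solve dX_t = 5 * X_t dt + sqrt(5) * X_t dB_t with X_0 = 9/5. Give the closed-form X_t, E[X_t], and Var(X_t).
X_t = 9/5 * exp((5/2) t + (sqrt(5)) B_t); E[X_t] = 9*exp(5*t)/5; Var(X_t) = 81*(exp(5*t) - 1)*exp(10*t)/25

For GBM dX = mu X dt + sigma X dB with X_0 = x_0, apply Itô to Y = log X: dY = (mu - sigma^2/2) dt + sigma dB, so Y_t = log(x_0) + (mu - sigma^2/2) t + sigma B_t and hence X_t = x_0 * exp((mu - sigma^2/2) t + sigma B_t).
With mu = 5, sigma = sqrt(5), x_0 = 9/5, this gives:
  X_t = 9/5 * exp((5/2) * t + (sqrt(5)) * B_t).
Since sigma*B_t ~ Normal(0, sigma^2 t), E[exp(sigma*B_t)] = exp(sigma^2 t / 2); so E[X_t] = x_0 * exp((mu - sigma^2/2) t) * exp(sigma^2 t / 2) = x_0 * exp(mu t) = 9*exp(5*t)/5.
Var(X_t) = E[X_t^2] - (E[X_t])^2 = x_0^2 * exp(2 mu t) * (exp(sigma^2 t) - 1) = 81*(exp(5*t) - 1)*exp(10*t)/25.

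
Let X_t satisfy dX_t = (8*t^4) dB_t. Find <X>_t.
<X>_t = 64*t^9/9

For an Itô process dX_t = a(t) dt + b(t) dB_t, the quadratic variation is <X>_t = int_0^t b(s)^2 ds (the drift term does not contribute). Here b(s) = 8*s^4, so
  b(s)^2 = 64*s^8.
Integrating from 0 to t:
  <X>_t = int_0^t (64*s^8) ds = 64*t^9/9.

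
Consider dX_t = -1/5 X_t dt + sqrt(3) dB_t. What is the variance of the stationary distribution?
lim Var(X_t) = 15/2

The OU SDE dX = -theta X dt + sigma dB admits the integrating factor exp(theta t): d(exp(theta t) X_t) = sigma exp(theta t) dB_t. Integrating from 0 to t gives X_t = x_0 * exp(-theta t) + sigma * int_0^t exp(-theta (t-s)) dB_s for any initial x_0. The Itô integral has variance (by the Itô isometry) sigma^2 * int_0^t exp(-2 theta (t - s)) ds = sigma^2 * (1 - exp(-2 theta t)) / (2 theta), independent of x_0.
With theta = 1/5, sigma = sqrt(3):
  Var(X_t) = (sqrt(3))^2 * (1 - exp(-2*1/5 t)) / (2 * 1/5) = 15/2 - 15*exp(-2*t/5)/2.
As t -> infinity, exp(-2*1/5 t) -> 0, so the stationary variance is sigma^2 / (2 theta) = 15/2.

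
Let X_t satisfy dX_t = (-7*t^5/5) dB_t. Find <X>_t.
<X>_t = 49*t^11/275

For an Itô process dX_t = a(t) dt + b(t) dB_t, the quadratic variation is <X>_t = int_0^t b(s)^2 ds (the drift term does not contribute). Here b(s) = -7*s^5/5, so
  b(s)^2 = 49*s^10/25.
Integrating from 0 to t:
  <X>_t = int_0^t (49*s^10/25) ds = 49*t^11/275.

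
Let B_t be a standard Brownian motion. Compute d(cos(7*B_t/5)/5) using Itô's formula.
d(cos(7*B_t/5)/5) = (-49*cos(7*B_t/5)/250) dt + (-7*sin(7*B_t/5)/25) dB_t

Itô's formula for f(B_t) gives d f(B_t) = f'(B_t) dB_t + (1/2) f''(B_t) dt. Compute derivatives of f(x) = cos(7*x/5)/5:
  f'(x)  = -7*sin(7*x/5)/25
  f''(x) = -49*cos(7*x/5)/125
Substitute x = B_t and multiply the f'' term by 1/2:
  drift     = (1/2) * (-49*cos(7*x/5)/125) evaluated at B_t = -49*cos(7*B_t/5)/250
  diffusion = (-7*sin(7*x/5)/25) evaluated at B_t = -7*sin(7*B_t/5)/25
Therefore d(cos(7*B_t/5)/5) = (-49*cos(7*B_t/5)/250) dt + (-7*sin(7*B_t/5)/25) dB_t.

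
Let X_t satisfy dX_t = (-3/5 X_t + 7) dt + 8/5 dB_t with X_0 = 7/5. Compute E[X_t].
E[X_t] = 35/3 - 154*exp(-3*t/5)/15

Taking expectations and using E[dB_t] = 0, the mean m(t) = E[X_t] satisfies the ODE m'(t) = a m(t) + b with m(0) = x_0. With a = -3/5, b = 7, x_0 = 7/5, the solution is
  m(t) = x_0 * exp(a t) + (b/a) * (exp(a t) - 1)
       = (7/5) * exp((-3/5) t) + (7/(-3/5)) * (exp((-3/5) t) - 1)
       = 35/3 - 154*exp(-3*t/5)/15.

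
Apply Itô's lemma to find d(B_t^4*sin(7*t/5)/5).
d(B_t^4*sin(7*t/5)/5) = (B_t^2*(7*B_t^2*cos(7*t/5) + 30*sin(7*t/5))/25) dt + (4*B_t^3*sin(7*t/5)/5) dB_t

Itô's formula for f(t, x): d f(t, B_t) = (f_t + (1/2) f_xx) dt + f_x dB_t. Compute partials of f(t, x) = x^4*sin(7*t/5)/5:
  f_t(t,x)  = 7*x^4*cos(7*t/5)/25
  f_x(t,x)  = 4*x^3*sin(7*t/5)/5
  f_xx(t,x) = 12*x^2*sin(7*t/5)/5
Assemble drift = f_t + (1/2) f_xx = x^2*(7*x^2*cos(7*t/5) + 30*sin(7*t/5))/25 and diffusion = f_x = 4*x^3*sin(7*t/5)/5. Substituting x = B_t:
  d(B_t^4*sin(7*t/5)/5) = (B_t^2*(7*B_t^2*cos(7*t/5) + 30*sin(7*t/5))/25) dt + (4*B_t^3*sin(7*t/5)/5) dB_t.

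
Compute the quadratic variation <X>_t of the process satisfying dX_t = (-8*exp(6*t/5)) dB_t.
<X>_t = 80*exp(12*t/5)/3 - 80/3

For an Itô process dX_t = a(t) dt + b(t) dB_t, the quadratic variation is <X>_t = int_0^t b(s)^2 ds (the drift term does not contribute). Here b(s) = -8*exp(6*s/5), so
  b(s)^2 = 64*exp(12*s/5).
Integrating from 0 to t:
  <X>_t = int_0^t (64*exp(12*s/5)) ds = 80*exp(12*t/5)/3 - 80/3.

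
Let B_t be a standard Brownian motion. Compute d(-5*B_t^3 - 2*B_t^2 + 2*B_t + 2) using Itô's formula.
d(-5*B_t^3 - 2*B_t^2 + 2*B_t + 2) = (-15*B_t - 2) dt + (-15*B_t^2 - 4*B_t + 2) dB_t

Itô's formula for f(B_t) gives d f(B_t) = f'(B_t) dB_t + (1/2) f''(B_t) dt. Compute derivatives of f(x) = -5*x^3 - 2*x^2 + 2*x + 2:
  f'(x)  = -15*x^2 - 4*x + 2
  f''(x) = -30*x - 4
Substitute x = B_t and multiply the f'' term by 1/2:
  drift     = (1/2) * (-30*x - 4) evaluated at B_t = -15*B_t - 2
  diffusion = (-15*x^2 - 4*x + 2) evaluated at B_t = -15*B_t^2 - 4*B_t + 2
Therefore d(-5*B_t^3 - 2*B_t^2 + 2*B_t + 2) = (-15*B_t - 2) dt + (-15*B_t^2 - 4*B_t + 2) dB_t.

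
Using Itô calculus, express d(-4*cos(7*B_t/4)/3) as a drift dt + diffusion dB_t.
d(-4*cos(7*B_t/4)/3) = (49*cos(7*B_t/4)/24) dt + (7*sin(7*B_t/4)/3) dB_t

Itô's formula for f(B_t) gives d f(B_t) = f'(B_t) dB_t + (1/2) f''(B_t) dt. Compute derivatives of f(x) = -4*cos(7*x/4)/3:
  f'(x)  = 7*sin(7*x/4)/3
  f''(x) = 49*cos(7*x/4)/12
Substitute x = B_t and multiply the f'' term by 1/2:
  drift     = (1/2) * (49*cos(7*x/4)/12) evaluated at B_t = 49*cos(7*B_t/4)/24
  diffusion = (7*sin(7*x/4)/3) evaluated at B_t = 7*sin(7*B_t/4)/3
Therefore d(-4*cos(7*B_t/4)/3) = (49*cos(7*B_t/4)/24) dt + (7*sin(7*B_t/4)/3) dB_t.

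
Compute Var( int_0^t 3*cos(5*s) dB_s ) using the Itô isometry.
Var = 9*t/2 + 9*sin(10*t)/20

The Itô integral of a deterministic integrand f(s) has mean 0 because each increment f(s) * (B_{s+ds} - B_s) has mean 0. By the Itô isometry:
  Var( int_0^t f(s) dB_s ) = E[ (int_0^t f(s) dB_s)^2 ] = int_0^t f(s)^2 ds.
Here f(s) = 3*cos(5*s), so f(s)^2 = 9*cos(5*s)^2. Integrate:
  int_0^t (9*cos(5*s)^2) ds = 9*t/2 + 9*sin(10*t)/20.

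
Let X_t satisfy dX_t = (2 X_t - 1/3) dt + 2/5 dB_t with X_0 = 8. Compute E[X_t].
E[X_t] = 47*exp(2*t)/6 + 1/6

Taking expectations and using E[dB_t] = 0, the mean m(t) = E[X_t] satisfies the ODE m'(t) = a m(t) + b with m(0) = x_0. With a = 2, b = -1/3, x_0 = 8, the solution is
  m(t) = x_0 * exp(a t) + (b/a) * (exp(a t) - 1)
       = 8 * exp(2 t) + ((-1/3)/2) * (exp(2 t) - 1)
       = 47*exp(2*t)/6 + 1/6.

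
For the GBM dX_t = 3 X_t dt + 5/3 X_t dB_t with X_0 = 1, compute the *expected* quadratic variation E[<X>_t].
E[<X>_t] = 25*exp(79*t/9)/79 - 25/79

<X>_t = int_0^t ((5/3) * X_s)^2 ds. Taking expectation inside the integral: E[<X>_t] = (5/3)^2 * int_0^t E[X_s^2] ds. For GBM, E[X_s^2] = x_0^2 * exp((2 mu + sigma^2) s). Integrating:
  E[<X>_t] = (5/3)^2 * 1^2 * (exp((2*3 + (5/3)^2) t) - 1) / (2*3 + (5/3)^2)
           = (5/3)^2 * 1^2 * (exp((79/9) t) - 1) / (79/9) = 25*exp(79*t/9)/79 - 25/79.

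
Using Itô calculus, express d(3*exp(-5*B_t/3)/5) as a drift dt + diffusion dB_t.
d(3*exp(-5*B_t/3)/5) = (5*exp(-5*B_t/3)/6) dt + (-exp(-5*B_t/3)) dB_t

Itô's formula for f(B_t) gives d f(B_t) = f'(B_t) dB_t + (1/2) f''(B_t) dt. Compute derivatives of f(x) = 3*exp(-5*x/3)/5:
  f'(x)  = -exp(-5*x/3)
  f''(x) = 5*exp(-5*x/3)/3
Substitute x = B_t and multiply the f'' term by 1/2:
  drift     = (1/2) * (5*exp(-5*x/3)/3) evaluated at B_t = 5*exp(-5*B_t/3)/6
  diffusion = (-exp(-5*x/3)) evaluated at B_t = -exp(-5*B_t/3)
Therefore d(3*exp(-5*B_t/3)/5) = (5*exp(-5*B_t/3)/6) dt + (-exp(-5*B_t/3)) dB_t.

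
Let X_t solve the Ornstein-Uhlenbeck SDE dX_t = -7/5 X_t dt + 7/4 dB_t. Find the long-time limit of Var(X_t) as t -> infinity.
lim Var(X_t) = 35/32

The OU SDE dX = -theta X dt + sigma dB admits the integrating factor exp(theta t): d(exp(theta t) X_t) = sigma exp(theta t) dB_t. Integrating from 0 to t gives X_t = x_0 * exp(-theta t) + sigma * int_0^t exp(-theta (t-s)) dB_s for any initial x_0. The Itô integral has variance (by the Itô isometry) sigma^2 * int_0^t exp(-2 theta (t - s)) ds = sigma^2 * (1 - exp(-2 theta t)) / (2 theta), independent of x_0.
With theta = 7/5, sigma = 7/4:
  Var(X_t) = (7/4)^2 * (1 - exp(-2*7/5 t)) / (2 * 7/5) = 35/32 - 35*exp(-14*t/5)/32.
As t -> infinity, exp(-2*7/5 t) -> 0, so the stationary variance is sigma^2 / (2 theta) = 35/32.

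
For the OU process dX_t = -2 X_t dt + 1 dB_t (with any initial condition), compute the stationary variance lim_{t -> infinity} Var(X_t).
lim Var(X_t) = 1/4

The OU SDE dX = -theta X dt + sigma dB admits the integrating factor exp(theta t): d(exp(theta t) X_t) = sigma exp(theta t) dB_t. Integrating from 0 to t gives X_t = x_0 * exp(-theta t) + sigma * int_0^t exp(-theta (t-s)) dB_s for any initial x_0. The Itô integral has variance (by the Itô isometry) sigma^2 * int_0^t exp(-2 theta (t - s)) ds = sigma^2 * (1 - exp(-2 theta t)) / (2 theta), independent of x_0.
With theta = 2, sigma = 1:
  Var(X_t) = (1)^2 * (1 - exp(-2*2 t)) / (2 * 2) = 1/4 - exp(-4*t)/4.
As t -> infinity, exp(-2*2 t) -> 0, so the stationary variance is sigma^2 / (2 theta) = 1/4.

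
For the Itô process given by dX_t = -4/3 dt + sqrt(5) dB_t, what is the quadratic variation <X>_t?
<X>_t = 5*t

For an Itô process dX_t = a(t) dt + b(t) dB_t, the quadratic variation is <X>_t = int_0^t b(s)^2 ds (the drift term does not contribute). Here b(s) = sqrt(5), so
  b(s)^2 = 5.
Integrating from 0 to t:
  <X>_t = int_0^t (5) ds = 5*t.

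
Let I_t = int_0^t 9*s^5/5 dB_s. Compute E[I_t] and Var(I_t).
E[I_t] = 0; Var(I_t) = 81*t^11/275

The Itô integral of a deterministic integrand f(s) has mean 0 because each increment f(s) * (B_{s+ds} - B_s) has mean 0. By the Itô isometry:
  Var( int_0^t f(s) dB_s ) = E[ (int_0^t f(s) dB_s)^2 ] = int_0^t f(s)^2 ds.
Here f(s) = 9*s^5/5, so f(s)^2 = 81*s^10/25. Integrate:
  int_0^t (81*s^10/25) ds = 81*t^11/275.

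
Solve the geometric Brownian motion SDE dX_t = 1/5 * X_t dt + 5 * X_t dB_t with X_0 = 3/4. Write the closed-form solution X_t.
X_t = 3/4 * exp((-123/10) * t + (5) * B_t)

For GBM dX = mu X dt + sigma X dB with X_0 = x_0, apply Itô to Y = log X: dY = (mu - sigma^2/2) dt + sigma dB, so Y_t = log(x_0) + (mu - sigma^2/2) t + sigma B_t and hence X_t = x_0 * exp((mu - sigma^2/2) t + sigma B_t).
With mu = 1/5, sigma = 5, x_0 = 3/4, this gives:
  X_t = 3/4 * exp((-123/10) * t + (5) * B_t).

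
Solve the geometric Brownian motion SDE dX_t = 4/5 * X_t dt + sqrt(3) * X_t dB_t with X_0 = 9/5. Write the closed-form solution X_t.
X_t = 9/5 * exp((-7/10) * t + (sqrt(3)) * B_t)

For GBM dX = mu X dt + sigma X dB with X_0 = x_0, apply Itô to Y = log X: dY = (mu - sigma^2/2) dt + sigma dB, so Y_t = log(x_0) + (mu - sigma^2/2) t + sigma B_t and hence X_t = x_0 * exp((mu - sigma^2/2) t + sigma B_t).
With mu = 4/5, sigma = sqrt(3), x_0 = 9/5, this gives:
  X_t = 9/5 * exp((-7/10) * t + (sqrt(3)) * B_t).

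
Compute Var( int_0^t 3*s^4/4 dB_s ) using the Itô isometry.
Var = t^9/16

The Itô integral of a deterministic integrand f(s) has mean 0 because each increment f(s) * (B_{s+ds} - B_s) has mean 0. By the Itô isometry:
  Var( int_0^t f(s) dB_s ) = E[ (int_0^t f(s) dB_s)^2 ] = int_0^t f(s)^2 ds.
Here f(s) = 3*s^4/4, so f(s)^2 = 9*s^8/16. Integrate:
  int_0^t (9*s^8/16) ds = t^9/16.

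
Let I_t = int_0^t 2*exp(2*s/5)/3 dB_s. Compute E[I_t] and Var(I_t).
E[I_t] = 0; Var(I_t) = 5*exp(4*t/5)/9 - 5/9

The Itô integral of a deterministic integrand f(s) has mean 0 because each increment f(s) * (B_{s+ds} - B_s) has mean 0. By the Itô isometry:
  Var( int_0^t f(s) dB_s ) = E[ (int_0^t f(s) dB_s)^2 ] = int_0^t f(s)^2 ds.
Here f(s) = 2*exp(2*s/5)/3, so f(s)^2 = 4*exp(4*s/5)/9. Integrate:
  int_0^t (4*exp(4*s/5)/9) ds = 5*exp(4*t/5)/9 - 5/9.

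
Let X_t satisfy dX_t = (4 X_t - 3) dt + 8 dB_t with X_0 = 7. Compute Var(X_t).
Var(X_t) = 8*exp(8*t) - 8

The variance V(t) = Var(X_t) satisfies V'(t) = 2 a V(t) + c^2 with V(0) = 0 (drift coefficient is linear in X, diffusion is constant). With a = 4, c = 8, the solution is
  V(t) = (c^2 / (2 a)) * (exp(2 a t) - 1)
       = (8^2 / (2*4)) * (exp(8 t) - 1)
       = 8*exp(8*t) - 8.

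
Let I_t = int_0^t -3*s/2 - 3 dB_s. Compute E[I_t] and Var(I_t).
E[I_t] = 0; Var(I_t) = 3*t*(t^2 + 6*t + 12)/4

The Itô integral of a deterministic integrand f(s) has mean 0 because each increment f(s) * (B_{s+ds} - B_s) has mean 0. By the Itô isometry:
  Var( int_0^t f(s) dB_s ) = E[ (int_0^t f(s) dB_s)^2 ] = int_0^t f(s)^2 ds.
Here f(s) = -3*s/2 - 3, so f(s)^2 = 9*(s + 2)^2/4. Integrate:
  int_0^t (9*(s + 2)^2/4) ds = 3*t*(t^2 + 6*t + 12)/4.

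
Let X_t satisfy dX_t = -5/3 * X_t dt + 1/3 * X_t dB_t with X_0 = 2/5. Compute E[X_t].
E[X_t] = 2*exp(-5*t/3)/5

For GBM dX = mu X dt + sigma X dB with X_0 = x_0, apply Itô to Y = log X: dY = (mu - sigma^2/2) dt + sigma dB, so Y_t = log(x_0) + (mu - sigma^2/2) t + sigma B_t and hence X_t = x_0 * exp((mu - sigma^2/2) t + sigma B_t).
With mu = -5/3, sigma = 1/3, x_0 = 2/5, this gives:
  X_t = 2/5 * exp((-31/18) * t + (1/3) * B_t).
Since sigma*B_t ~ Normal(0, sigma^2 t), E[exp(sigma*B_t)] = exp(sigma^2 t / 2); so E[X_t] = x_0 * exp((mu - sigma^2/2) t) * exp(sigma^2 t / 2) = x_0 * exp(mu t) = 2*exp(-5*t/3)/5.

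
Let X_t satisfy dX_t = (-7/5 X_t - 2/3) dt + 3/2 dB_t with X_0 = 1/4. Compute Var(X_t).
Var(X_t) = 45/56 - 45*exp(-14*t/5)/56

The variance V(t) = Var(X_t) satisfies V'(t) = 2 a V(t) + c^2 with V(0) = 0 (drift coefficient is linear in X, diffusion is constant). With a = -7/5, c = 3/2, the solution is
  V(t) = (c^2 / (2 a)) * (exp(2 a t) - 1)
       = ((3/2)^2 / (2*(-7/5))) * (exp((-14/5) t) - 1)
       = 45/56 - 45*exp(-14*t/5)/56.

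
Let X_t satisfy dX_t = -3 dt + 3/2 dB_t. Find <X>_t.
<X>_t = 9*t/4

For an Itô process dX_t = a(t) dt + b(t) dB_t, the quadratic variation is <X>_t = int_0^t b(s)^2 ds (the drift term does not contribute). Here b(s) = 3/2, so
  b(s)^2 = 9/4.
Integrating from 0 to t:
  <X>_t = int_0^t (9/4) ds = 9*t/4.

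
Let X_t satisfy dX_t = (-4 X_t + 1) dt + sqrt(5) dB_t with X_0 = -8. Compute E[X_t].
E[X_t] = 1/4 - 33*exp(-4*t)/4

Taking expectations and using E[dB_t] = 0, the mean m(t) = E[X_t] satisfies the ODE m'(t) = a m(t) + b with m(0) = x_0. With a = -4, b = 1, x_0 = -8, the solution is
  m(t) = x_0 * exp(a t) + (b/a) * (exp(a t) - 1)
       = (-8) * exp((-4) t) + (1/(-4)) * (exp((-4) t) - 1)
       = 1/4 - 33*exp(-4*t)/4.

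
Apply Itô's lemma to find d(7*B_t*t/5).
d(7*B_t*t/5) = (7*B_t/5) dt + (7*t/5) dB_t

Itô's formula for f(t, x): d f(t, B_t) = (f_t + (1/2) f_xx) dt + f_x dB_t. Compute partials of f(t, x) = 7*t*x/5:
  f_t(t,x)  = 7*x/5
  f_x(t,x)  = 7*t/5
  f_xx(t,x) = 0
Assemble drift = f_t + (1/2) f_xx = 7*x/5 and diffusion = f_x = 7*t/5. Substituting x = B_t:
  d(7*B_t*t/5) = (7*B_t/5) dt + (7*t/5) dB_t.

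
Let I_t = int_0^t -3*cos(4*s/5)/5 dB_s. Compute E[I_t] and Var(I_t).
E[I_t] = 0; Var(I_t) = 9*t/50 + 9*sin(4*t/5)*cos(4*t/5)/40

The Itô integral of a deterministic integrand f(s) has mean 0 because each increment f(s) * (B_{s+ds} - B_s) has mean 0. By the Itô isometry:
  Var( int_0^t f(s) dB_s ) = E[ (int_0^t f(s) dB_s)^2 ] = int_0^t f(s)^2 ds.
Here f(s) = -3*cos(4*s/5)/5, so f(s)^2 = 9*cos(4*s/5)^2/25. Integrate:
  int_0^t (9*cos(4*s/5)^2/25) ds = 9*t/50 + 9*sin(4*t/5)*cos(4*t/5)/40.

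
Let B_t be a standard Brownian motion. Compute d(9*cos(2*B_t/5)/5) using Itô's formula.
d(9*cos(2*B_t/5)/5) = (-18*cos(2*B_t/5)/125) dt + (-18*sin(2*B_t/5)/25) dB_t

Itô's formula for f(B_t) gives d f(B_t) = f'(B_t) dB_t + (1/2) f''(B_t) dt. Compute derivatives of f(x) = 9*cos(2*x/5)/5:
  f'(x)  = -18*sin(2*x/5)/25
  f''(x) = -36*cos(2*x/5)/125
Substitute x = B_t and multiply the f'' term by 1/2:
  drift     = (1/2) * (-36*cos(2*x/5)/125) evaluated at B_t = -18*cos(2*B_t/5)/125
  diffusion = (-18*sin(2*x/5)/25) evaluated at B_t = -18*sin(2*B_t/5)/25
Therefore d(9*cos(2*B_t/5)/5) = (-18*cos(2*B_t/5)/125) dt + (-18*sin(2*B_t/5)/25) dB_t.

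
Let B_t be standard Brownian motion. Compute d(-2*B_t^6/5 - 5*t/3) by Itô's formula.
d(-2*B_t^6/5 - 5*t/3) = (-6*B_t^4 - 5/3) dt + (-12*B_t^5/5) dB_t

Itô's formula for f(t, x): d f(t, B_t) = (f_t + (1/2) f_xx) dt + f_x dB_t. Compute partials of f(t, x) = -5*t/3 - 2*x^6/5:
  f_t(t,x)  = -5/3
  f_x(t,x)  = -12*x^5/5
  f_xx(t,x) = -12*x^4
Assemble drift = f_t + (1/2) f_xx = -6*x^4 - 5/3 and diffusion = f_x = -12*x^5/5. Substituting x = B_t:
  d(-2*B_t^6/5 - 5*t/3) = (-6*B_t^4 - 5/3) dt + (-12*B_t^5/5) dB_t.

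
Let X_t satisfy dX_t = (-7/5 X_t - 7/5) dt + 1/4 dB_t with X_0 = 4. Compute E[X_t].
E[X_t] = -1 + 5*exp(-7*t/5)

Taking expectations and using E[dB_t] = 0, the mean m(t) = E[X_t] satisfies the ODE m'(t) = a m(t) + b with m(0) = x_0. With a = -7/5, b = -7/5, x_0 = 4, the solution is
  m(t) = x_0 * exp(a t) + (b/a) * (exp(a t) - 1)
       = 4 * exp((-7/5) t) + ((-7/5)/(-7/5)) * (exp((-7/5) t) - 1)
       = -1 + 5*exp(-7*t/5).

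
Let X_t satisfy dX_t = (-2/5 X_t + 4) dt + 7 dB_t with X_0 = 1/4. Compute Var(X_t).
Var(X_t) = 245/4 - 245*exp(-4*t/5)/4

The variance V(t) = Var(X_t) satisfies V'(t) = 2 a V(t) + c^2 with V(0) = 0 (drift coefficient is linear in X, diffusion is constant). With a = -2/5, c = 7, the solution is
  V(t) = (c^2 / (2 a)) * (exp(2 a t) - 1)
       = (7^2 / (2*(-2/5))) * (exp((-4/5) t) - 1)
       = 245/4 - 245*exp(-4*t/5)/4.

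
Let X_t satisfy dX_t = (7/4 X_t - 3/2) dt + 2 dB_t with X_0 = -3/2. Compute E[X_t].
E[X_t] = 6/7 - 33*exp(7*t/4)/14

Taking expectations and using E[dB_t] = 0, the mean m(t) = E[X_t] satisfies the ODE m'(t) = a m(t) + b with m(0) = x_0. With a = 7/4, b = -3/2, x_0 = -3/2, the solution is
  m(t) = x_0 * exp(a t) + (b/a) * (exp(a t) - 1)
       = (-3/2) * exp((7/4) t) + ((-3/2)/(7/4)) * (exp((7/4) t) - 1)
       = 6/7 - 33*exp(7*t/4)/14.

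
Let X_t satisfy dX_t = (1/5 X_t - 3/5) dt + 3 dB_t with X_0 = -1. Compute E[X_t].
E[X_t] = 3 - 4*exp(t/5)

Taking expectations and using E[dB_t] = 0, the mean m(t) = E[X_t] satisfies the ODE m'(t) = a m(t) + b with m(0) = x_0. With a = 1/5, b = -3/5, x_0 = -1, the solution is
  m(t) = x_0 * exp(a t) + (b/a) * (exp(a t) - 1)
       = (-1) * exp((1/5) t) + ((-3/5)/(1/5)) * (exp((1/5) t) - 1)
       = 3 - 4*exp(t/5).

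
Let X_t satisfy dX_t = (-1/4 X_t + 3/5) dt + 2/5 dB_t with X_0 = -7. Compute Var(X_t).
Var(X_t) = 8/25 - 8*exp(-t/2)/25

The variance V(t) = Var(X_t) satisfies V'(t) = 2 a V(t) + c^2 with V(0) = 0 (drift coefficient is linear in X, diffusion is constant). With a = -1/4, c = 2/5, the solution is
  V(t) = (c^2 / (2 a)) * (exp(2 a t) - 1)
       = ((2/5)^2 / (2*(-1/4))) * (exp((-1/2) t) - 1)
       = 8/25 - 8*exp(-t/2)/25.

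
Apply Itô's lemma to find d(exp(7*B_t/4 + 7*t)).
d(exp(7*B_t/4 + 7*t)) = (273*exp(7*B_t/4 + 7*t)/32) dt + (7*exp(7*B_t/4 + 7*t)/4) dB_t

Itô's formula for f(t, x): d f(t, B_t) = (f_t + (1/2) f_xx) dt + f_x dB_t. Compute partials of f(t, x) = exp(7*t + 7*x/4):
  f_t(t,x)  = 7*exp(7*t + 7*x/4)
  f_x(t,x)  = 7*exp(7*t + 7*x/4)/4
  f_xx(t,x) = 49*exp(7*t + 7*x/4)/16
Assemble drift = f_t + (1/2) f_xx = 273*exp(7*t + 7*x/4)/32 and diffusion = f_x = 7*exp(7*t + 7*x/4)/4. Substituting x = B_t:
  d(exp(7*B_t/4 + 7*t)) = (273*exp(7*B_t/4 + 7*t)/32) dt + (7*exp(7*B_t/4 + 7*t)/4) dB_t.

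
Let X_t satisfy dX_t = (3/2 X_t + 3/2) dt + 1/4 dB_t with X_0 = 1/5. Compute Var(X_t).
Var(X_t) = exp(3*t)/48 - 1/48

The variance V(t) = Var(X_t) satisfies V'(t) = 2 a V(t) + c^2 with V(0) = 0 (drift coefficient is linear in X, diffusion is constant). With a = 3/2, c = 1/4, the solution is
  V(t) = (c^2 / (2 a)) * (exp(2 a t) - 1)
       = ((1/4)^2 / (2*(3/2))) * (exp(3 t) - 1)
       = exp(3*t)/48 - 1/48.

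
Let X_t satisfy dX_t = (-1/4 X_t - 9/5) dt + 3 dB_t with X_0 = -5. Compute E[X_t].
E[X_t] = -36/5 + 11*exp(-t/4)/5

Taking expectations and using E[dB_t] = 0, the mean m(t) = E[X_t] satisfies the ODE m'(t) = a m(t) + b with m(0) = x_0. With a = -1/4, b = -9/5, x_0 = -5, the solution is
  m(t) = x_0 * exp(a t) + (b/a) * (exp(a t) - 1)
       = (-5) * exp((-1/4) t) + ((-9/5)/(-1/4)) * (exp((-1/4) t) - 1)
       = -36/5 + 11*exp(-t/4)/5.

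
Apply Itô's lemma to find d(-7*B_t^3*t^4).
d(-7*B_t^3*t^4) = (7*B_t*t^3*(-4*B_t^2 - 3*t)) dt + (-21*B_t^2*t^4) dB_t

Itô's formula for f(t, x): d f(t, B_t) = (f_t + (1/2) f_xx) dt + f_x dB_t. Compute partials of f(t, x) = -7*t^4*x^3:
  f_t(t,x)  = -28*t^3*x^3
  f_x(t,x)  = -21*t^4*x^2
  f_xx(t,x) = -42*t^4*x
Assemble drift = f_t + (1/2) f_xx = 7*t^3*x*(-3*t - 4*x^2) and diffusion = f_x = -21*t^4*x^2. Substituting x = B_t:
  d(-7*B_t^3*t^4) = (7*B_t*t^3*(-4*B_t^2 - 3*t)) dt + (-21*B_t^2*t^4) dB_t.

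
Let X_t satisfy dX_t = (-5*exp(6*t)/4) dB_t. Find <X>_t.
<X>_t = 25*exp(12*t)/192 - 25/192

For an Itô process dX_t = a(t) dt + b(t) dB_t, the quadratic variation is <X>_t = int_0^t b(s)^2 ds (the drift term does not contribute). Here b(s) = -5*exp(6*s)/4, so
  b(s)^2 = 25*exp(12*s)/16.
Integrating from 0 to t:
  <X>_t = int_0^t (25*exp(12*s)/16) ds = 25*exp(12*t)/192 - 25/192.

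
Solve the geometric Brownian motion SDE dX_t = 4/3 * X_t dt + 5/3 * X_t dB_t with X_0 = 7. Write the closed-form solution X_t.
X_t = 7 * exp((-1/18) * t + (5/3) * B_t)

For GBM dX = mu X dt + sigma X dB with X_0 = x_0, apply Itô to Y = log X: dY = (mu - sigma^2/2) dt + sigma dB, so Y_t = log(x_0) + (mu - sigma^2/2) t + sigma B_t and hence X_t = x_0 * exp((mu - sigma^2/2) t + sigma B_t).
With mu = 4/3, sigma = 5/3, x_0 = 7, this gives:
  X_t = 7 * exp((-1/18) * t + (5/3) * B_t).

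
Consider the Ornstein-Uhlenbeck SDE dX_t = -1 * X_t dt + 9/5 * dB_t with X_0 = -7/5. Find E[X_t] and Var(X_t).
E[X_t] = -7*exp(-t)/5; Var(X_t) = 81/50 - 81*exp(-2*t)/50

The OU SDE dX = -theta X dt + sigma dB admits the integrating factor exp(theta t): d(exp(theta t) X_t) = sigma exp(theta t) dB_t. Integrating from 0 to t:
  X_t = x_0 * exp(-theta t) + sigma * int_0^t exp(-theta (t-s)) dB_s.
The Itô integral has mean 0 and (by the Itô isometry) variance sigma^2 * int_0^t exp(-2 theta (t - s)) ds = sigma^2 * (1 - exp(-2 theta t)) / (2 theta).
With theta = 1, sigma = 9/5, x_0 = -7/5:
  E[X_t] = -7/5 * exp(-1 t) = -7*exp(-t)/5
  Var(X_t) = (9/5)^2 * (1 - exp(-2*1 t)) / (2 * 1) = 81/50 - 81*exp(-2*t)/50.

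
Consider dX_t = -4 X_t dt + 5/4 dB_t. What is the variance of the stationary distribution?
lim Var(X_t) = 25/128

The OU SDE dX = -theta X dt + sigma dB admits the integrating factor exp(theta t): d(exp(theta t) X_t) = sigma exp(theta t) dB_t. Integrating from 0 to t gives X_t = x_0 * exp(-theta t) + sigma * int_0^t exp(-theta (t-s)) dB_s for any initial x_0. The Itô integral has variance (by the Itô isometry) sigma^2 * int_0^t exp(-2 theta (t - s)) ds = sigma^2 * (1 - exp(-2 theta t)) / (2 theta), independent of x_0.
With theta = 4, sigma = 5/4:
  Var(X_t) = (5/4)^2 * (1 - exp(-2*4 t)) / (2 * 4) = 25/128 - 25*exp(-8*t)/128.
As t -> infinity, exp(-2*4 t) -> 0, so the stationary variance is sigma^2 / (2 theta) = 25/128.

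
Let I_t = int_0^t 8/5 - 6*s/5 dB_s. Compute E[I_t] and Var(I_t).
E[I_t] = 0; Var(I_t) = 4*t*(3*t^2 - 12*t + 16)/25

The Itô integral of a deterministic integrand f(s) has mean 0 because each increment f(s) * (B_{s+ds} - B_s) has mean 0. By the Itô isometry:
  Var( int_0^t f(s) dB_s ) = E[ (int_0^t f(s) dB_s)^2 ] = int_0^t f(s)^2 ds.
Here f(s) = 8/5 - 6*s/5, so f(s)^2 = 4*(3*s - 4)^2/25. Integrate:
  int_0^t (4*(3*s - 4)^2/25) ds = 4*t*(3*t^2 - 12*t + 16)/25.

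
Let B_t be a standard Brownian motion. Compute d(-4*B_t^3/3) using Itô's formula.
d(-4*B_t^3/3) = (-4*B_t) dt + (-4*B_t^2) dB_t

Itô's formula for f(B_t) gives d f(B_t) = f'(B_t) dB_t + (1/2) f''(B_t) dt. Compute derivatives of f(x) = -4*x^3/3:
  f'(x)  = -4*x^2
  f''(x) = -8*x
Substitute x = B_t and multiply the f'' term by 1/2:
  drift     = (1/2) * (-8*x) evaluated at B_t = -4*B_t
  diffusion = (-4*x^2) evaluated at B_t = -4*B_t^2
Therefore d(-4*B_t^3/3) = (-4*B_t) dt + (-4*B_t^2) dB_t.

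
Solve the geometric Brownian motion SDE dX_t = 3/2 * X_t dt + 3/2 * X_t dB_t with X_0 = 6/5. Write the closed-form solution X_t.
X_t = 6/5 * exp((3/8) * t + (3/2) * B_t)

For GBM dX = mu X dt + sigma X dB with X_0 = x_0, apply Itô to Y = log X: dY = (mu - sigma^2/2) dt + sigma dB, so Y_t = log(x_0) + (mu - sigma^2/2) t + sigma B_t and hence X_t = x_0 * exp((mu - sigma^2/2) t + sigma B_t).
With mu = 3/2, sigma = 3/2, x_0 = 6/5, this gives:
  X_t = 6/5 * exp((3/8) * t + (3/2) * B_t).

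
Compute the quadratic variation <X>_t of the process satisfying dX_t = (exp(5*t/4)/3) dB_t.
<X>_t = 2*exp(5*t/2)/45 - 2/45

For an Itô process dX_t = a(t) dt + b(t) dB_t, the quadratic variation is <X>_t = int_0^t b(s)^2 ds (the drift term does not contribute). Here b(s) = exp(5*s/4)/3, so
  b(s)^2 = exp(5*s/2)/9.
Integrating from 0 to t:
  <X>_t = int_0^t (exp(5*s/2)/9) ds = 2*exp(5*t/2)/45 - 2/45.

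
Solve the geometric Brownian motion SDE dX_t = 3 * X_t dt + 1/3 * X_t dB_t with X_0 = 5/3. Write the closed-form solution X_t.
X_t = 5/3 * exp((53/18) * t + (1/3) * B_t)

For GBM dX = mu X dt + sigma X dB with X_0 = x_0, apply Itô to Y = log X: dY = (mu - sigma^2/2) dt + sigma dB, so Y_t = log(x_0) + (mu - sigma^2/2) t + sigma B_t and hence X_t = x_0 * exp((mu - sigma^2/2) t + sigma B_t).
With mu = 3, sigma = 1/3, x_0 = 5/3, this gives:
  X_t = 5/3 * exp((53/18) * t + (1/3) * B_t).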